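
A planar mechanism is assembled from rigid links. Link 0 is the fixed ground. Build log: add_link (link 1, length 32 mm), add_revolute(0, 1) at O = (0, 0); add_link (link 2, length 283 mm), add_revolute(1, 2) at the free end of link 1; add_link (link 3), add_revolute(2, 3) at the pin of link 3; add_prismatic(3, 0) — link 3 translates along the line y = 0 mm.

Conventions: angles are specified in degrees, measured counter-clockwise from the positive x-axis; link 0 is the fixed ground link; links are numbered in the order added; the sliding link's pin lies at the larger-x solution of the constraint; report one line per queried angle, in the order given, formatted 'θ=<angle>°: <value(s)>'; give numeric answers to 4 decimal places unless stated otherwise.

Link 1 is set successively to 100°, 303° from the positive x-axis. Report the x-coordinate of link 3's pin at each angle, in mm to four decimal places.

geometry: r = 32 mm, L = 283 mm, e = 0 mm
θ=100°: crank pin P = (r cos θ, r sin θ) = (-5.556742, 31.513848)
θ=100°: h = r sin θ − e = 31.513848 − 0 = 31.513848
θ=100°: x = r cos θ + √(L² − h²) = -5.556742 + 281.239893 = 275.683151
θ=303°: crank pin P = (r cos θ, r sin θ) = (17.428449, -26.837458)
θ=303°: h = r sin θ − e = -26.837458 − 0 = -26.837458
θ=303°: x = r cos θ + √(L² − h²) = 17.428449 + 281.724601 = 299.153050

θ=100°: 275.6832
θ=303°: 299.1531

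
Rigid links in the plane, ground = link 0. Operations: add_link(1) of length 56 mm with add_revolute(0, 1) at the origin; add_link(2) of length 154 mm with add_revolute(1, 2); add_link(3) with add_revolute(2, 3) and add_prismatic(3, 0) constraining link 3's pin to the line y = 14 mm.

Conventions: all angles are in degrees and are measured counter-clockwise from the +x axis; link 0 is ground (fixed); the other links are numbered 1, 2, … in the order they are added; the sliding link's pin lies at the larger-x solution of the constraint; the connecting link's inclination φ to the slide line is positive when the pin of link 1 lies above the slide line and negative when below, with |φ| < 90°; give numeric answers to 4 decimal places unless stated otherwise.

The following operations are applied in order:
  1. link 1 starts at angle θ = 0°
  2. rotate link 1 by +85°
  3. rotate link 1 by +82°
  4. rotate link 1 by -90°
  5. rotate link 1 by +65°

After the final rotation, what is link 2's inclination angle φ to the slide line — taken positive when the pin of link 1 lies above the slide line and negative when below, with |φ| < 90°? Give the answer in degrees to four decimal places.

geometry: r = 56 mm, L = 154 mm, e = 14 mm; θ starts at 0°
rotate link 1 by +85°: θ ← 0° +85° = 85°
rotate link 1 by +82°: θ ← 85° +82° = 167°
rotate link 1 by -90°: θ ← 167° -90° = 77°
rotate link 1 by +65°: θ ← 77° +65° = 142°
h = r sin θ − e = 34.477043 − 14 = 20.477043
sin φ = h / L = 20.477043 / 154 = 0.13296781
φ = arcsin(0.13296781) = 7.641125°

7.6411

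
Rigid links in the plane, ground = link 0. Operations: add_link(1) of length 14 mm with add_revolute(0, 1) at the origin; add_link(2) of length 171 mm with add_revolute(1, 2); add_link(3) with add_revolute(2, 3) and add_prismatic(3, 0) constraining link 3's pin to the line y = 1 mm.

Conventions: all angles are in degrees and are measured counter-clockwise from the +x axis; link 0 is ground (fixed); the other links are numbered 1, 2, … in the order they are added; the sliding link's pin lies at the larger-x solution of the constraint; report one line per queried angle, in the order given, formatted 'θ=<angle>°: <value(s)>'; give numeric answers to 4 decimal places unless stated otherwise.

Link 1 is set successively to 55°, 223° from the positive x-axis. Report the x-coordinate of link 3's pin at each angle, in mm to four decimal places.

geometry: r = 14 mm, L = 171 mm, e = 1 mm
θ=55°: crank pin P = (r cos θ, r sin θ) = (8.030070, 11.468129)
θ=55°: h = r sin θ − e = 11.468129 − 1 = 10.468129
θ=55°: x = r cos θ + √(L² − h²) = 8.030070 + 170.679285 = 178.709355
θ=223°: crank pin P = (r cos θ, r sin θ) = (-10.238952, -9.547977)
θ=223°: h = r sin θ − e = -9.547977 − 1 = -10.547977
θ=223°: x = r cos θ + √(L² − h²) = -10.238952 + 170.674369 = 160.435417

θ=55°: 178.7094
θ=223°: 160.4354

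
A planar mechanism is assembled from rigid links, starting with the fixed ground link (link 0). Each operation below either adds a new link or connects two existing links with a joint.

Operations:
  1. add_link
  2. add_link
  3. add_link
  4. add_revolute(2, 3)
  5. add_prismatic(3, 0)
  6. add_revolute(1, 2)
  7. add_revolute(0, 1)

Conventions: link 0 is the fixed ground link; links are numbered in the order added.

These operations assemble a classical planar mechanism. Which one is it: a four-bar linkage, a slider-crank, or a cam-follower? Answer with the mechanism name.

links: 4 (incl. ground); joints: 3 revolute, 1 prismatic, 0 higher (cam) pair, forming one closed loop
4 links, 3 revolutes + 1 prismatic in one loop → slider-crank

slider-crank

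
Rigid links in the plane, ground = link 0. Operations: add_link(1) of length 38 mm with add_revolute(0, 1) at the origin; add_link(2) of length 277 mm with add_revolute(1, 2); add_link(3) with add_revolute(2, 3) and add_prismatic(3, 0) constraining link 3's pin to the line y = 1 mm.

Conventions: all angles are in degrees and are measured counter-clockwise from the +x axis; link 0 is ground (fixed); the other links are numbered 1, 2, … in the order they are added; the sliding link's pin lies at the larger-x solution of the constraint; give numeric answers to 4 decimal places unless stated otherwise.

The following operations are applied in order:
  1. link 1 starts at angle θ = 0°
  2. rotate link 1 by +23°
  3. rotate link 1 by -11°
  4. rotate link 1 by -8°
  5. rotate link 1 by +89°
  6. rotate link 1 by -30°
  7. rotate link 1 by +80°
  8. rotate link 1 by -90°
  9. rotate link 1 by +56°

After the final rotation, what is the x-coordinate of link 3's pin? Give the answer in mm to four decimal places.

geometry: r = 38 mm, L = 277 mm, e = 1 mm; θ starts at 0°
rotate link 1 by +23°: θ ← 0° +23° = 23°
rotate link 1 by -11°: θ ← 23° -11° = 12°
rotate link 1 by -8°: θ ← 12° -8° = 4°
rotate link 1 by +89°: θ ← 4° +89° = 93°
rotate link 1 by -30°: θ ← 93° -30° = 63°
rotate link 1 by +80°: θ ← 63° +80° = 143°
rotate link 1 by -90°: θ ← 143° -90° = 53°
rotate link 1 by +56°: θ ← 53° +56° = 109°
crank pin P = (r cos θ, r sin θ) = (-12.371590, 35.929706)
h = r sin θ − e = 35.929706 − 1 = 34.929706
x = r cos θ + √(L² − h²) = -12.371590 + 274.788856 = 262.417267

262.4173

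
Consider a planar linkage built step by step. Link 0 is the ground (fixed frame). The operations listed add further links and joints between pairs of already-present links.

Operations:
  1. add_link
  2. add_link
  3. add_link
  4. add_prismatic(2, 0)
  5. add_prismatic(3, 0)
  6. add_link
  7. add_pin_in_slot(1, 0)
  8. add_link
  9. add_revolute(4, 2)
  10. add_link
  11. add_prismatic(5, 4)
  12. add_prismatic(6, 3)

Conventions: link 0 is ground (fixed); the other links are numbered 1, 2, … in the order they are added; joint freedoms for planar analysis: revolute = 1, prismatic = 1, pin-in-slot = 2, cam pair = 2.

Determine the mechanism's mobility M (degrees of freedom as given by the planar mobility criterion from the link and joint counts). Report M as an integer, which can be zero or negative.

(L,J1,J2)=(1,0,0); link0 fixed
link1: (2,0,0)
link2: (3,0,0)
link3: (4,0,0)
P 2-0 [J1]: (4,1,0)
P 3-0 [J1]: (4,2,0)
link4: (5,2,0)
PS 1-0 [J2]: (5,2,1)
link5: (6,2,1)
R 4-2 [J1]: (6,3,1)
link6: (7,3,1)
P 5-4 [J1]: (7,4,1)
P 6-3 [J1]: (7,5,1)
Grübler: 3·6 − 2·5 − 1 = 7

M = 7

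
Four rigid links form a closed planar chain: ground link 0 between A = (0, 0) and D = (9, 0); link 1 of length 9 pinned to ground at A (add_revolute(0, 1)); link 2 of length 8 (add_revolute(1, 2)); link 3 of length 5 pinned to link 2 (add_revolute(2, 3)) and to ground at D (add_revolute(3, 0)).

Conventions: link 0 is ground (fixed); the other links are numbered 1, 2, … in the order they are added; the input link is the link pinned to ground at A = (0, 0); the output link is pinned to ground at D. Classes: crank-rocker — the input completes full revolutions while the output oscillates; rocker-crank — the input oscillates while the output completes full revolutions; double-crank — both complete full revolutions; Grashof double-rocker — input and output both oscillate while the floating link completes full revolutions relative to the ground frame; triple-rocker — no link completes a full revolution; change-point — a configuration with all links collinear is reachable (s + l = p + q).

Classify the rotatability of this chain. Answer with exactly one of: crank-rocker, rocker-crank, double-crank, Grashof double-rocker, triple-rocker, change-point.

lengths: ground=9, input=9, coupler=8, output=5
sorted: s=5 (shortest), l=9 (longest), p+q=17
s + l = 14 vs p + q = 17
s + l < p + q (Grashof) with shortest = output link → rocker-crank

rocker-crank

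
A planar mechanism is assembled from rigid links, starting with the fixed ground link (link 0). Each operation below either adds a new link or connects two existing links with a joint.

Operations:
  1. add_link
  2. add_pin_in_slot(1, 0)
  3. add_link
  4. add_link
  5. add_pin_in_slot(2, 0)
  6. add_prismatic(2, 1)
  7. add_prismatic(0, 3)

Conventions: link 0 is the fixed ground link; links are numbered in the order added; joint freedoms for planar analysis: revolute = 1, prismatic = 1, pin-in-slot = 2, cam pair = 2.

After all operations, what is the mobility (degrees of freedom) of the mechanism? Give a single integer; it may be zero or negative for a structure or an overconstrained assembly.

ground; <1,0,0>
#1 <2,0,0>
PS:1↔0 J2 <2,0,1>
#2 <3,0,1>
#3 <4,0,1>
PS:2↔0 J2 <4,0,2>
P:2↔1 J1 <4,1,2>
P:0↔3 J1 <4,2,2>
3×3 − 2×2 − 1×2 = 3

M = 3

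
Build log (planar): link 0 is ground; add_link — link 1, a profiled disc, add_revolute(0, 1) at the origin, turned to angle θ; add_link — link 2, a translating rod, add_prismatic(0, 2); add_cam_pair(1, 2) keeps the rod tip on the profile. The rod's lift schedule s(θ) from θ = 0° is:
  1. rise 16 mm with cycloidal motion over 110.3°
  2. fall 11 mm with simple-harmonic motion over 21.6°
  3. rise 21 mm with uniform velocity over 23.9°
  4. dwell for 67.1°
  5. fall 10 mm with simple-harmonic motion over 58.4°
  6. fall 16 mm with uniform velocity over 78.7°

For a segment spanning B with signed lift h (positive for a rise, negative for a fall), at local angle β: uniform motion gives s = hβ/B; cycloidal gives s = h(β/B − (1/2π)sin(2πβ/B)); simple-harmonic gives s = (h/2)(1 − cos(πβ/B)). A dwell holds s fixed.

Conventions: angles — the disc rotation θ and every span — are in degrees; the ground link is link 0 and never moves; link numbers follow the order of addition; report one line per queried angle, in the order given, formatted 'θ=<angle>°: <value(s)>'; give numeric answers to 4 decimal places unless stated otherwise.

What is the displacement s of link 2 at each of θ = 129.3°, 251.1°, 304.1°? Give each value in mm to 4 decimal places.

seg 1 [0°–110.3°] cycloidal, h=16: full span → s += 16 → s = 16.0000
seg 2 [110.3°–131.9°] simple-harmonic, h=-11: θ=129.3° here. β=19, B=21.6. -11/2·(1 − cos(π·0.8796)) = -10.6114 → s = 5.3886
seg 2 [110.3°–131.9°] simple-harmonic, h=-11: full span → s += -11 → s = 5.0000
seg 3 [131.9°–155.8°] uniform, h=21: full span → s += 21 → s = 26.0000
seg 4 [155.8°–222.9°] dwell: s stays 26.0000
seg 5 [222.9°–281.3°] simple-harmonic, h=-10: θ=251.1° here. β=28.2, B=58.4. -10/2·(1 − cos(π·0.4829)) = -4.7312 → s = 21.2688
seg 5 [222.9°–281.3°] simple-harmonic, h=-10: full span → s += -10 → s = 16.0000
seg 6 [281.3°–360°] uniform, h=-16: θ=304.1° here. β=22.8, B=78.7. -16·22.8/78.7 = -4.6353 → s = 11.3647

θ=129.3°: 5.3886
θ=251.1°: 21.2688
θ=304.1°: 11.3647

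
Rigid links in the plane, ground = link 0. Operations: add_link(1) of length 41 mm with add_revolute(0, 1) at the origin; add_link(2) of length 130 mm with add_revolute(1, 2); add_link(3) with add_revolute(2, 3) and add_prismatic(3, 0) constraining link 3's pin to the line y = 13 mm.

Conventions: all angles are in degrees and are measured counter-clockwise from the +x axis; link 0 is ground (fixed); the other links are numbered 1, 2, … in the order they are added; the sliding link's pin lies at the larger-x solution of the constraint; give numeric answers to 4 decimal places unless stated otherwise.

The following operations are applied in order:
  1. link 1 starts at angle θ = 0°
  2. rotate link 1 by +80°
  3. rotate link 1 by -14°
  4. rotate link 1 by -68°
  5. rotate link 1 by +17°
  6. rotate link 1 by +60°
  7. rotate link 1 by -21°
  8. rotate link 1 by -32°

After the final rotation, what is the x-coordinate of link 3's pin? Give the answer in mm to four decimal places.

geometry: r = 41 mm, L = 130 mm, e = 13 mm; θ starts at 0°
rotate link 1 by +80°: θ ← 0° +80° = 80°
rotate link 1 by -14°: θ ← 80° -14° = 66°
rotate link 1 by -68°: θ ← 66° -68° = -2°
rotate link 1 by +17°: θ ← -2° +17° = 15°
rotate link 1 by +60°: θ ← 15° +60° = 75°
rotate link 1 by -21°: θ ← 75° -21° = 54°
rotate link 1 by -32°: θ ← 54° -32° = 22°
crank pin P = (r cos θ, r sin θ) = (38.014538, 15.358870)
h = r sin θ − e = 15.358870 − 13 = 2.358870
x = r cos θ + √(L² − h²) = 38.014538 + 129.978597 = 167.993135

167.9931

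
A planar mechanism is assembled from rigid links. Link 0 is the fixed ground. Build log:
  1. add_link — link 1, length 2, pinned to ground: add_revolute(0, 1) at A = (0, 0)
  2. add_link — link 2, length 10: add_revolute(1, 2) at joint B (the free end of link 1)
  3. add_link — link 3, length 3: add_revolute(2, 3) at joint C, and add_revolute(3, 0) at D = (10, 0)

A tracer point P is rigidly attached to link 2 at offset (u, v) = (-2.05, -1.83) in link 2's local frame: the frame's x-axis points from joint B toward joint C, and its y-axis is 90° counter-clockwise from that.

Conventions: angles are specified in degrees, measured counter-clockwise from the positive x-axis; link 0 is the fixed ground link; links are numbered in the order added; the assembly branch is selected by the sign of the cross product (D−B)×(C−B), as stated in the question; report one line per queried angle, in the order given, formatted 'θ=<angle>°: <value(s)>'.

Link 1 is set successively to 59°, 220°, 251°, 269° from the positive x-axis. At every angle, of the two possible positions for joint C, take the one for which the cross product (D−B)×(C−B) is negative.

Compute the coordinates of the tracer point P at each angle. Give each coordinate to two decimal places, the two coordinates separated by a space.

A=(0,0), D=(10.00,0)
θ=59°: B = A + 2.00·(cos59°, sin59°) = (1.0301, 1.7143)
θ=59°: |BD| = 9.1323
θ=59°: circle(B,10.00) ∩ circle(D,3.00): a=9.5485, h=2.9710
θ=59°:   candidates: C₊=(10.9665,2.8400) cross=27.132; C₋=(9.8511,-2.9963) cross=-27.132
θ=59°:   branch - wants cross < 0 → take C=(9.8511,-2.9963) (cross=-27.132)
θ=59°: ex = (C−B)/|BC| = (0.8821,-0.4711); ey = (0.4711,0.8821)
θ=59°: P = B + -2.05·ex + -1.83·ey = (-1.6403,1.0658)
θ=220°: B = A + 2.00·(cos220°, sin220°) = (-1.5321, -1.2856)
θ=220°: |BD| = 11.6035
θ=220°: circle(B,10.00) ∩ circle(D,3.00): a=9.7230, h=2.3374
θ=220°:   candidates: C₊=(7.8721,2.1147) cross=27.122; C₋=(8.3900,-2.5314) cross=-27.122
θ=220°:   branch - wants cross < 0 → take C=(8.3900,-2.5314) (cross=-27.122)
θ=220°: ex = (C−B)/|BC| = (0.9922,-0.1246); ey = (0.1246,0.9922)
θ=220°: P = B + -2.05·ex + -1.83·ey = (-3.7941,-2.8459)
θ=251°: B = A + 2.00·(cos251°, sin251°) = (-0.6511, -1.8910)
θ=251°: |BD| = 10.8177
θ=251°: circle(B,10.00) ∩ circle(D,3.00): a=9.6149, h=2.7483
θ=251°:   candidates: C₊=(8.3353,2.4958) cross=29.731; C₋=(9.2962,-2.9163) cross=-29.731
θ=251°:   branch - wants cross < 0 → take C=(9.2962,-2.9163) (cross=-29.731)
θ=251°: ex = (C−B)/|BC| = (0.9947,-0.1025); ey = (0.1025,0.9947)
θ=251°: P = B + -2.05·ex + -1.83·ey = (-2.8780,-3.5012)
θ=269°: B = A + 2.00·(cos269°, sin269°) = (-0.0349, -1.9997)
θ=269°: |BD| = 10.2322
θ=269°: circle(B,10.00) ∩ circle(D,3.00): a=9.5628, h=2.9244
θ=269°:   candidates: C₊=(8.7720,2.7372) cross=29.923; C₋=(9.9151,-2.9988) cross=-29.923
θ=269°:   branch - wants cross < 0 → take C=(9.9151,-2.9988) (cross=-29.923)
θ=269°: ex = (C−B)/|BC| = (0.9950,-0.0999); ey = (0.0999,0.9950)
θ=269°: P = B + -2.05·ex + -1.83·ey = (-2.2575,-3.6157)

θ=59°: -1.64 1.07
θ=220°: -3.79 -2.85
θ=251°: -2.88 -3.50
θ=269°: -2.26 -3.62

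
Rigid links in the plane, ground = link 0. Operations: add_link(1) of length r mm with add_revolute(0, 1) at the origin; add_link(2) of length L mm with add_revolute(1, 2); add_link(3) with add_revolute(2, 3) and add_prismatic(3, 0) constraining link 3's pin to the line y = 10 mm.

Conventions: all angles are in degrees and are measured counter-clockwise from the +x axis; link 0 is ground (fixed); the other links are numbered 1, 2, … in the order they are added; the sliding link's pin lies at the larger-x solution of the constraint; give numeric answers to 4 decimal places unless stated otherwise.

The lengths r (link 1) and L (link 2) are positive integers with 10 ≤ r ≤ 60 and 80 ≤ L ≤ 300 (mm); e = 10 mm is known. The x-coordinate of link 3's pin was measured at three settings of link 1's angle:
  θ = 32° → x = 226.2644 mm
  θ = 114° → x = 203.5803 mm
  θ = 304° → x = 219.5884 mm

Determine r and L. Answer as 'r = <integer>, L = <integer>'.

constraint per measurement: (x − r cos θ)² + (r sin θ − e)² = L²
subtracting the θ₁ and θ₂ equations cancels the r² and L² terms:
r = (x₁² − x₂²) / (2[(x₁cos θ₁ + e sin θ₁) − (x₂cos θ₂ + e sin θ₂)]) = 18.0000 → r = 18
L² = (x₁ − r cos θ₁)² + (r sin θ₁ − e)² = 44521.0164 → L = 211.0000 → L = 211
check at θ₃=304°: x = 219.5884 (printed 219.5884) ✓

r = 18, L = 211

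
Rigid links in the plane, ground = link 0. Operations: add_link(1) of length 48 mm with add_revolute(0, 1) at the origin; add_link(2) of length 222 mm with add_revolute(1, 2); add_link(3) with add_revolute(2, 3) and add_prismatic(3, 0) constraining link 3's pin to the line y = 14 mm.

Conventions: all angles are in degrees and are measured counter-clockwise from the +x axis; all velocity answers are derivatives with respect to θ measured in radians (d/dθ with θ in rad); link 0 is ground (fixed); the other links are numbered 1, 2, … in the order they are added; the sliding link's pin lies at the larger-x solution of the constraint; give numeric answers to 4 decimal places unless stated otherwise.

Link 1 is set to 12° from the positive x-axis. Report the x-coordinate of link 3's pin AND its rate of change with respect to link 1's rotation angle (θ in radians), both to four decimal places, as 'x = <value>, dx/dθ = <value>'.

geometry: r = 48 mm, L = 222 mm, e = 14 mm
crank pin P = (r cos θ, r sin θ) = (46.951085, 9.979761)
h = r sin θ − e = 9.979761 − 14 = -4.020239
x = r cos θ + √(L² − h²) = 46.951085 + 221.963595 = 268.914680
dx/dθ = −r sin θ − h·r cos θ/√(L² − h²) (θ in radians; h = -4.020239) = -9.129376

x = 268.9147, dx/dθ = -9.1294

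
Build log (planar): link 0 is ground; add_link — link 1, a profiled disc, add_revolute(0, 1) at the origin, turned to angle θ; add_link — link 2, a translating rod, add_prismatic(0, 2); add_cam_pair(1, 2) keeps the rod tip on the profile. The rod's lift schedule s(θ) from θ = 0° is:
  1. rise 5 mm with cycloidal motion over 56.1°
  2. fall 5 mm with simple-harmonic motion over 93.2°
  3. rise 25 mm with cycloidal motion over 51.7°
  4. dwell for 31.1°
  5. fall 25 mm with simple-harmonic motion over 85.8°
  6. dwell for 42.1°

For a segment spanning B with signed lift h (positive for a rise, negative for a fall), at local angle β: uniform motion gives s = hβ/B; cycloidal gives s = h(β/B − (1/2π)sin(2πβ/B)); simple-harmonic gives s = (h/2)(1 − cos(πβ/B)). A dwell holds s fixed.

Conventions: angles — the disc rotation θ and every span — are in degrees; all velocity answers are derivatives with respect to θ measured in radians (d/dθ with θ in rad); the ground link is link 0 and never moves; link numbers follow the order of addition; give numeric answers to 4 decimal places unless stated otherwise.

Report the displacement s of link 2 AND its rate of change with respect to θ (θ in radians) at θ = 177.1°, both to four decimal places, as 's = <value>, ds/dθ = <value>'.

seg 1 [0°–56.1°] cycloidal, h=5: full span → s += 5 → s = 5.0000
seg 2 [56.1°–149.3°] simple-harmonic, h=-5: full span → s += -5 → s = 0.0000
seg 3 [149.3°–201°] cycloidal, h=25: θ=177.1° here. β=27.8, B=51.7. 25·(0.5377 − sin(2π·0.5377)/(2π)) = 14.3771 → s = 14.3771
velocity in seg [149.3°–201°] (cycloidal), θ in radians: β = 27.8° = 0.4852 rad, B = 51.7° = 0.9023 rad; ds/dθ = (h/B)(1 − cos(2πβ/B)) = (25/0.9023)(1 − cos(2π·0.5377)) = 54.637395 mm/rad

s = 14.3771, ds/dθ = 54.6374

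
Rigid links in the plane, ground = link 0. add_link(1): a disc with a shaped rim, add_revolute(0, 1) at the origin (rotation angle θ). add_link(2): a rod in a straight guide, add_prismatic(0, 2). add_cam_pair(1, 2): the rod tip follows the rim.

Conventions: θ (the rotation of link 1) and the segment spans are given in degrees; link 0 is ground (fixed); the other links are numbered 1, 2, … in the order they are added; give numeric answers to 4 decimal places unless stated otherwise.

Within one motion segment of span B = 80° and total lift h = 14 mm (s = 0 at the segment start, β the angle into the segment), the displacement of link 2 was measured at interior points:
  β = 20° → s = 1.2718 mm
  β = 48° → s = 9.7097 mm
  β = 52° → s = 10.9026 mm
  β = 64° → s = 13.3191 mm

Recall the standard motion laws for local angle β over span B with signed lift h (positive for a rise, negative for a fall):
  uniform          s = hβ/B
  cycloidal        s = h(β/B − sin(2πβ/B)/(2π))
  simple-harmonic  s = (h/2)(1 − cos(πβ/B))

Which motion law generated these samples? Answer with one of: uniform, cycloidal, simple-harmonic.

candidates at β/B = r: uniform s = h·r (linear in β); cycloidal s = h·(r − sin(2πr)/(2π)); simple-harmonic s = (h/2)(1 − cos(πr))
β=20°: printed 1.2718 | uniform 3.5000, cycloidal 1.2718, simple-harmonic 2.0503
β=48°: printed 9.7097 | uniform 8.4000, cycloidal 9.7097, simple-harmonic 9.1631
β=52°: printed 10.9026 | uniform 9.1000, cycloidal 10.9026, simple-harmonic 10.1779
β=64°: printed 13.3191 | uniform 11.2000, cycloidal 13.3191, simple-harmonic 12.6631
only one law matches every sample → cycloidal

cycloidal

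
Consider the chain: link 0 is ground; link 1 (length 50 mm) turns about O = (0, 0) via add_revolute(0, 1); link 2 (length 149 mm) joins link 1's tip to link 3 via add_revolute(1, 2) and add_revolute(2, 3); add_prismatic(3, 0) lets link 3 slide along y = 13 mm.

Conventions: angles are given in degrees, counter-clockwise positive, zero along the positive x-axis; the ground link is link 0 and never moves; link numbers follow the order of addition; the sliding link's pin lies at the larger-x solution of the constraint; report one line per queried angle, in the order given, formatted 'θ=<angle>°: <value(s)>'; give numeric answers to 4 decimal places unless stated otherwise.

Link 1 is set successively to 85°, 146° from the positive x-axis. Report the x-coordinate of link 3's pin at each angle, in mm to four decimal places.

geometry: r = 50 mm, L = 149 mm, e = 13 mm
θ=85°: crank pin P = (r cos θ, r sin θ) = (4.357787, 49.809735)
θ=85°: h = r sin θ − e = 49.809735 − 13 = 36.809735
θ=85°: x = r cos θ + √(L² − h²) = 4.357787 + 144.381590 = 148.739377
θ=146°: crank pin P = (r cos θ, r sin θ) = (-41.451879, 27.959645)
θ=146°: h = r sin θ − e = 27.959645 − 13 = 14.959645
θ=146°: x = r cos θ + √(L² − h²) = -41.451879 + 148.247121 = 106.795243

θ=85°: 148.7394
θ=146°: 106.7952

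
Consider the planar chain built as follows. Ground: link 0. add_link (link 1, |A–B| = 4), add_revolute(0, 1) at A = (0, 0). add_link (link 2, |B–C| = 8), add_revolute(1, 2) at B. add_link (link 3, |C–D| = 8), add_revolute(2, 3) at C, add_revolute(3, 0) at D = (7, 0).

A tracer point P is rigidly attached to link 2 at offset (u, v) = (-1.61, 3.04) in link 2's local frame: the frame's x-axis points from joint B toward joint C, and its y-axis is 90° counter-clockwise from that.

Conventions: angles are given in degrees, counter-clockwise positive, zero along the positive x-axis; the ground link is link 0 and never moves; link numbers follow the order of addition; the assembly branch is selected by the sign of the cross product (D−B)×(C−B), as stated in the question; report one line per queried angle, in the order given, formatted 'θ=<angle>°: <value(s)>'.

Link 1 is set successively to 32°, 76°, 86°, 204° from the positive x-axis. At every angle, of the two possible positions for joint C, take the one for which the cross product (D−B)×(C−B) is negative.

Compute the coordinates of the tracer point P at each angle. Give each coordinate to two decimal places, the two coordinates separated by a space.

A=(0,0), D=(7.00,0)
θ=32°: B = A + 4.00·(cos32°, sin32°) = (3.3922, 2.1197)
θ=32°: |BD| = 4.1844
θ=32°: circle(B,8.00) ∩ circle(D,8.00): a=2.0922, h=7.7216
θ=32°:   candidates: C₊=(9.1076,7.7174) cross=32.310; C₋=(1.2846,-5.5977) cross=-32.310
θ=32°:   branch - wants cross < 0 → take C=(1.2846,-5.5977) (cross=-32.310)
θ=32°: ex = (C−B)/|BC| = (-0.2634,-0.9647); ey = (0.9647,-0.2634)
θ=32°: P = B + -1.61·ex + 3.04·ey = (6.7490,2.8719)
θ=76°: B = A + 4.00·(cos76°, sin76°) = (0.9677, 3.8812)
θ=76°: |BD| = 7.1730
θ=76°: circle(B,8.00) ∩ circle(D,8.00): a=3.5865, h=7.1510
θ=76°:   candidates: C₊=(7.8531,7.9544) cross=51.294; C₋=(0.1146,-4.0732) cross=-51.294
θ=76°:   branch - wants cross < 0 → take C=(0.1146,-4.0732) (cross=-51.294)
θ=76°: ex = (C−B)/|BC| = (-0.1066,-0.9943); ey = (0.9943,-0.1066)
θ=76°: P = B + -1.61·ex + 3.04·ey = (4.1620,5.1578)
θ=86°: B = A + 4.00·(cos86°, sin86°) = (0.2790, 3.9903)
θ=86°: |BD| = 7.8162
θ=86°: circle(B,8.00) ∩ circle(D,8.00): a=3.9081, h=6.9804
θ=86°:   candidates: C₊=(7.2031,7.9974) cross=54.561; C₋=(0.0759,-4.0072) cross=-54.561
θ=86°:   branch - wants cross < 0 → take C=(0.0759,-4.0072) (cross=-54.561)
θ=86°: ex = (C−B)/|BC| = (-0.0254,-0.9997); ey = (0.9997,-0.0254)
θ=86°: P = B + -1.61·ex + 3.04·ey = (3.3589,5.5226)
θ=204°: B = A + 4.00·(cos204°, sin204°) = (-3.6542, -1.6269)
θ=204°: |BD| = 10.7777
θ=204°: circle(B,8.00) ∩ circle(D,8.00): a=5.3888, h=5.9127
θ=204°:   candidates: C₊=(0.7804,5.0315) cross=63.726; C₋=(2.5655,-6.6584) cross=-63.726
θ=204°:   branch - wants cross < 0 → take C=(2.5655,-6.6584) (cross=-63.726)
θ=204°: ex = (C−B)/|BC| = (0.7775,-0.6289); ey = (0.6289,0.7775)
θ=204°: P = B + -1.61·ex + 3.04·ey = (-2.9939,1.7491)

θ=32°: 6.75 2.87
θ=76°: 4.16 5.16
θ=86°: 3.36 5.52
θ=204°: -2.99 1.75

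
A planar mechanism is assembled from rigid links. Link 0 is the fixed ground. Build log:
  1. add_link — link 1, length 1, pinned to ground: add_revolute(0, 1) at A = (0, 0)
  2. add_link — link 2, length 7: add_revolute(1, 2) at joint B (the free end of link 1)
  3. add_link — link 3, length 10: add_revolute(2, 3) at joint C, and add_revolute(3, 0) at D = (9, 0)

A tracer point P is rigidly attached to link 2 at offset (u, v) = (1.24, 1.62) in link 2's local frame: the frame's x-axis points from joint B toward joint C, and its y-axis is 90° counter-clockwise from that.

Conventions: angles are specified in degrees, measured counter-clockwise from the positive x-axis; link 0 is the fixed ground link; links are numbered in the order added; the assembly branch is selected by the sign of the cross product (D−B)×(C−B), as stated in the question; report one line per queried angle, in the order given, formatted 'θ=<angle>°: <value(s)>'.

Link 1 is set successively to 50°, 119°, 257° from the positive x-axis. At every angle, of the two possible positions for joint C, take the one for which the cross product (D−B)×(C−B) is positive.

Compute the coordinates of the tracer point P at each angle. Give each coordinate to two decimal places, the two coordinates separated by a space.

A=(0,0), D=(9.00,0)
θ=50°: B = A + 1.00·(cos50°, sin50°) = (0.6428, 0.7660)
θ=50°: |BD| = 8.3922
θ=50°: circle(B,7.00) ∩ circle(D,10.00): a=1.1576, h=6.9036
θ=50°:   candidates: C₊=(2.4257,7.5352) cross=57.937; C₋=(1.1654,-6.2144) cross=-57.937
θ=50°:   branch + wants cross > 0 → take C=(2.4257,7.5352) (cross=57.937)
θ=50°: ex = (C−B)/|BC| = (0.2547,0.9670); ey = (-0.9670,0.2547)
θ=50°: P = B + 1.24·ex + 1.62·ey = (-0.6079,2.3778)
θ=119°: B = A + 1.00·(cos119°, sin119°) = (-0.4848, 0.8746)
θ=119°: |BD| = 9.5250
θ=119°: circle(B,7.00) ∩ circle(D,10.00): a=2.0854, h=6.6822
θ=119°:   candidates: C₊=(2.2053,7.3371) cross=63.648; C₋=(0.9782,-5.9708) cross=-63.648
θ=119°:   branch + wants cross > 0 → take C=(2.2053,7.3371) (cross=63.648)
θ=119°: ex = (C−B)/|BC| = (0.3843,0.9232); ey = (-0.9232,0.3843)
θ=119°: P = B + 1.24·ex + 1.62·ey = (-1.5039,2.6420)
θ=257°: B = A + 1.00·(cos257°, sin257°) = (-0.2250, -0.9744)
θ=257°: |BD| = 9.2763
θ=257°: circle(B,7.00) ∩ circle(D,10.00): a=1.8892, h=6.7403
θ=257°:   candidates: C₊=(0.9458,5.9270) cross=62.524; C₋=(2.3618,-7.4789) cross=-62.524
θ=257°:   branch + wants cross > 0 → take C=(0.9458,5.9270) (cross=62.524)
θ=257°: ex = (C−B)/|BC| = (0.1672,0.9859); ey = (-0.9859,0.1672)
θ=257°: P = B + 1.24·ex + 1.62·ey = (-1.6147,0.5191)

θ=50°: -0.61 2.38
θ=119°: -1.50 2.64
θ=257°: -1.61 0.52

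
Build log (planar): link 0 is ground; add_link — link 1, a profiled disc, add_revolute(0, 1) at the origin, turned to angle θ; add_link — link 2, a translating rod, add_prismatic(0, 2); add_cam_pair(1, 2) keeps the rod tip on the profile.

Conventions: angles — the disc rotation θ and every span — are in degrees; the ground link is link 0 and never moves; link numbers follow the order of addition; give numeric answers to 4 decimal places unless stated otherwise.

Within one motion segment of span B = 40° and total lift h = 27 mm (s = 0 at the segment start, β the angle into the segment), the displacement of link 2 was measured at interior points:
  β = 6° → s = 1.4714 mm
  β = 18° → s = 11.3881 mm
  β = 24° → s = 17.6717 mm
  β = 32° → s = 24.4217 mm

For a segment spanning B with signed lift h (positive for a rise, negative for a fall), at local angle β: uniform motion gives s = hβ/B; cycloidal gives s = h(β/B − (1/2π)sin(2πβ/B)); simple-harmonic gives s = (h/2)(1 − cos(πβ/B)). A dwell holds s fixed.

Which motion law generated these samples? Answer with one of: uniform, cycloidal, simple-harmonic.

candidates at β/B = r: uniform s = h·r (linear in β); cycloidal s = h·(r − sin(2πr)/(2π)); simple-harmonic s = (h/2)(1 − cos(πr))
β=6°: printed 1.4714 | uniform 4.0500, cycloidal 0.5735, simple-harmonic 1.4714
β=18°: printed 11.3881 | uniform 12.1500, cycloidal 10.8221, simple-harmonic 11.3881
β=24°: printed 17.6717 | uniform 16.2000, cycloidal 18.7258, simple-harmonic 17.6717
β=32°: printed 24.4217 | uniform 21.6000, cycloidal 25.6869, simple-harmonic 24.4217
only one law matches every sample → simple-harmonic

simple-harmonic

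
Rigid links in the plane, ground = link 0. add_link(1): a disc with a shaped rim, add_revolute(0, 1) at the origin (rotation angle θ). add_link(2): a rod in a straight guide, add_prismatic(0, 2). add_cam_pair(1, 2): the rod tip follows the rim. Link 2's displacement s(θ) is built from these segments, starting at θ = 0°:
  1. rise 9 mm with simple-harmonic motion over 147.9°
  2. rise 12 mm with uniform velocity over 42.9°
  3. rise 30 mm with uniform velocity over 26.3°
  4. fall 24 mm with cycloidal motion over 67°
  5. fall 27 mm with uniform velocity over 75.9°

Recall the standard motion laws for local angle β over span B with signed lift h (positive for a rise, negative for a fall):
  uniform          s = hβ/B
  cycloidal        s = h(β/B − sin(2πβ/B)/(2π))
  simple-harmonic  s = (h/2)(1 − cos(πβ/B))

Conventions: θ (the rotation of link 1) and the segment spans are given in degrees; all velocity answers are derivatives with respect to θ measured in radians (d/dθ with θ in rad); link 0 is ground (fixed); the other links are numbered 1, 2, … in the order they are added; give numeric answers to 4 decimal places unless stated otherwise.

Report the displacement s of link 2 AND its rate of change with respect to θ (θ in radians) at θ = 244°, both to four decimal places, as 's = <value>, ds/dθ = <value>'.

segment 1 (0° to 147.9°, simple-harmonic, h = 9) is passed completely: s = 0.0000 + (9) = 9.0000
segment 2 (147.9° to 190.8°, uniform, h = 12) is passed completely: s = 9.0000 + (12) = 21.0000
segment 3 (190.8° to 217.1°, uniform, h = 30) is passed completely: s = 21.0000 + (30) = 51.0000
θ = 244° falls in segment 4 (217.1° to 284.1°, cycloidal, h = -24): β = 244 − 217.1 = 26.9°, B = 67°; Δs = -24·(0.4015 − sin(2π·0.4015)/(2π)) = -7.4197; s = 51.0000 − 7.4197 = 43.5803
velocity in seg [217.1°–284.1°] (cycloidal), θ in radians: β = 26.9° = 0.4695 rad, B = 67° = 1.1694 rad; ds/dθ = (h/B)(1 − cos(2πβ/B)) = ((-24)/1.1694)(1 − cos(2π·0.4015)) = -37.240413 mm/rad

s = 43.5803, ds/dθ = -37.2404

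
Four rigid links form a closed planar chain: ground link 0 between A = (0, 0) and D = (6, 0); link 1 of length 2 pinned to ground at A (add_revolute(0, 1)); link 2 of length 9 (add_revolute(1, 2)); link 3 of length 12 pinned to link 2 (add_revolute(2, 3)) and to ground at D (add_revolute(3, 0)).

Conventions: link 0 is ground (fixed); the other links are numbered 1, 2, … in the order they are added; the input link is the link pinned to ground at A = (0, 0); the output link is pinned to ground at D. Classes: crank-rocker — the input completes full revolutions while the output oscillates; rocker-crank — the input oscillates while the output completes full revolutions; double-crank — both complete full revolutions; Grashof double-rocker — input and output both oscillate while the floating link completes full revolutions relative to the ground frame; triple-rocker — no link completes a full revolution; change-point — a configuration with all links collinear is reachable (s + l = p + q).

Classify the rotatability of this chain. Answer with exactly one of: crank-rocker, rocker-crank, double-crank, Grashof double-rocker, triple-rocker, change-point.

lengths: ground=6, input=2, coupler=9, output=12
sorted: s=2 (shortest), l=12 (longest), p+q=15
s + l = 14 vs p + q = 15
s + l < p + q (Grashof) with shortest = input link → crank-rocker

crank-rocker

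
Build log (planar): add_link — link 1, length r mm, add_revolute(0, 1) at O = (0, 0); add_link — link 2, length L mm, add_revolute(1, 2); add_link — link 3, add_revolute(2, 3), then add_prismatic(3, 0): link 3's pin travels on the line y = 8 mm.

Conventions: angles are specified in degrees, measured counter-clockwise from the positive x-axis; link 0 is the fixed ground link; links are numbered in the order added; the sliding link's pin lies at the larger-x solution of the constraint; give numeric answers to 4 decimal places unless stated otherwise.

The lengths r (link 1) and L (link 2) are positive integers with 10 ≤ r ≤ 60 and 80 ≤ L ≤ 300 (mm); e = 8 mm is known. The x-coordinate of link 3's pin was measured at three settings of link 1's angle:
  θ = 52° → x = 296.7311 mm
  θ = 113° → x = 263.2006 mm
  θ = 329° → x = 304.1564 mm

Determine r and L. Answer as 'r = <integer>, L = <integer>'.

constraint per measurement: (x − r cos θ)² + (r sin θ − e)² = L²
subtracting the θ₁ and θ₂ equations cancels the r² and L² terms:
r = (x₁² − x₂²) / (2[(x₁cos θ₁ + e sin θ₁) − (x₂cos θ₂ + e sin θ₂)]) = 33.0000 → r = 33
L² = (x₁ − r cos θ₁)² + (r sin θ₁ − e)² = 76729.0062 → L = 277.0000 → L = 277
check at θ₃=329°: x = 304.1564 (printed 304.1564) ✓

r = 33, L = 277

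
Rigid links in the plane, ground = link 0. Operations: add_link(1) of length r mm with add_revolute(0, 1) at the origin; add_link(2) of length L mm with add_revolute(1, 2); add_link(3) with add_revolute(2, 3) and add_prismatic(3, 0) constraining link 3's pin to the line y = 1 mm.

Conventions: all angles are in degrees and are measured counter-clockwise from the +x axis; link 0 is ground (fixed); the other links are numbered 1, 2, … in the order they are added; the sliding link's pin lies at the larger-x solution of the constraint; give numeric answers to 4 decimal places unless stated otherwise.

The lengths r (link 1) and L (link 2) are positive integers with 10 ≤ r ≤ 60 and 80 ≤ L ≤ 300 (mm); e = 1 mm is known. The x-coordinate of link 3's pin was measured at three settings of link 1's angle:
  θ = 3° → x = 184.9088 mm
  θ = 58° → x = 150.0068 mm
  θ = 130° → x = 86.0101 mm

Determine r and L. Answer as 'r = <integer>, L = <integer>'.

constraint per measurement: (x − r cos θ)² + (r sin θ − e)² = L²
subtracting the θ₁ and θ₂ equations cancels the r² and L² terms:
r = (x₁² − x₂²) / (2[(x₁cos θ₁ + e sin θ₁) − (x₂cos θ₂ + e sin θ₂)]) = 55.9999 → r = 56
L² = (x₁ − r cos θ₁)² + (r sin θ₁ − e)² = 16640.9991 → L = 129.0000 → L = 129
check at θ₃=130°: x = 86.0101 (printed 86.0101) ✓

r = 56, L = 129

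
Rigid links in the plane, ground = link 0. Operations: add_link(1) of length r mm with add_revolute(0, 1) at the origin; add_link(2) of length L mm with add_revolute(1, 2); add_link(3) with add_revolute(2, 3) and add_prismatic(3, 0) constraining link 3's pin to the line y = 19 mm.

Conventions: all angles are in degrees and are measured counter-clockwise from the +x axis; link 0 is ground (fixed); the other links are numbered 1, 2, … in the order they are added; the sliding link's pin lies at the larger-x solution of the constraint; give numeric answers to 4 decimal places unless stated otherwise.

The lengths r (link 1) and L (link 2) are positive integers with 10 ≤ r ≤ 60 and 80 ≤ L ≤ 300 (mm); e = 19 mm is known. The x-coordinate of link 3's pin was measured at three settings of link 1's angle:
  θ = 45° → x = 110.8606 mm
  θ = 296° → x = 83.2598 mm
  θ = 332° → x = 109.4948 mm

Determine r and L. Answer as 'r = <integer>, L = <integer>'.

constraint per measurement: (x − r cos θ)² + (r sin θ − e)² = L²
subtracting the θ₁ and θ₂ equations cancels the r² and L² terms:
r = (x₁² − x₂²) / (2[(x₁cos θ₁ + e sin θ₁) − (x₂cos θ₂ + e sin θ₂)]) = 37.0000 → r = 37
L² = (x₁ − r cos θ₁)² + (r sin θ₁ − e)² = 7224.9996 → L = 85.0000 → L = 85
check at θ₃=332°: x = 109.4948 (printed 109.4948) ✓

r = 37, L = 85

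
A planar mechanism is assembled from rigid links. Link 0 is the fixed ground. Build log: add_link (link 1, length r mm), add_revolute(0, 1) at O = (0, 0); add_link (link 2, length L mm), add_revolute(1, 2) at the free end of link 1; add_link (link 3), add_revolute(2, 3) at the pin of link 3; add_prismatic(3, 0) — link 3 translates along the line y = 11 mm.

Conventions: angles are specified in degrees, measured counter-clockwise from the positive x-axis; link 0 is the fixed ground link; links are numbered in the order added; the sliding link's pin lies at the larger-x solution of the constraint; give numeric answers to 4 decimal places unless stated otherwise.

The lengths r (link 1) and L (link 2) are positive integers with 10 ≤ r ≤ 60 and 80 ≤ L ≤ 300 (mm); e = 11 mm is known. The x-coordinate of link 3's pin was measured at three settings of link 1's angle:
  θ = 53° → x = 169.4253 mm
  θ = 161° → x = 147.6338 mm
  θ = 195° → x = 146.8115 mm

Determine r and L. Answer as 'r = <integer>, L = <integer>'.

constraint per measurement: (x − r cos θ)² + (r sin θ − e)² = L²
subtracting the θ₁ and θ₂ equations cancels the r² and L² terms:
r = (x₁² − x₂²) / (2[(x₁cos θ₁ + e sin θ₁) − (x₂cos θ₂ + e sin θ₂)]) = 14.0000 → r = 14
L² = (x₁ − r cos θ₁)² + (r sin θ₁ − e)² = 25920.9972 → L = 161.0000 → L = 161
check at θ₃=195°: x = 146.8115 (printed 146.8115) ✓

r = 14, L = 161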